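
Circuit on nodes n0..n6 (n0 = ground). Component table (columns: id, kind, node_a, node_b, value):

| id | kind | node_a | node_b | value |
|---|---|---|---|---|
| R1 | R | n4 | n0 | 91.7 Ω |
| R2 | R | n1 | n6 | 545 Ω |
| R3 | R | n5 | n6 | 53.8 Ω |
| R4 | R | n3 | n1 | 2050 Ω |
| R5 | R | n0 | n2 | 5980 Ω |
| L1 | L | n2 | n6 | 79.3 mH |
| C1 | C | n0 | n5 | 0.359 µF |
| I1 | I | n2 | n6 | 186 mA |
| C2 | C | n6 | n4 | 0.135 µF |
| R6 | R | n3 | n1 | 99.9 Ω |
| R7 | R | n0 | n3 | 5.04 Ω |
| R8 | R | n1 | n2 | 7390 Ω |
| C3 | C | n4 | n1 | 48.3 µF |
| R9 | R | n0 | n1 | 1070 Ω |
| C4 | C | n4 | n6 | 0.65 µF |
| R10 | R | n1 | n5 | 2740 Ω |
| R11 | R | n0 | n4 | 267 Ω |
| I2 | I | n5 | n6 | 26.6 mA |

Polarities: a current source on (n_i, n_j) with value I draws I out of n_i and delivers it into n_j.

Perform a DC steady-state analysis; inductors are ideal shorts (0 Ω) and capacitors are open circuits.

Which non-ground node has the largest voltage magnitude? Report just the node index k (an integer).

Apply KCL at each of the 6 non-ground nodes and solve the resulting linear system.
Node n1: branches {R2, R4, R6, R8, C3, R9, R10} → V_1 = -0.003103
Node n2: branches {R5, L1, I1, R8} → V_2 = 0.2024
Node n3: branches {R4, R6, R7} → V_3 = -0.0001560
Node n4: branches {R1, C2, C3, C4, R11} → V_4 = 0.000
Node n5: branches {R3, C1, R10, I2} → V_5 = -1.205
Node n6: branches {R2, R3, L1, I1, C2, C4, I2} → V_6 = 0.2024
Source currents: i(L1)=-0.1861

5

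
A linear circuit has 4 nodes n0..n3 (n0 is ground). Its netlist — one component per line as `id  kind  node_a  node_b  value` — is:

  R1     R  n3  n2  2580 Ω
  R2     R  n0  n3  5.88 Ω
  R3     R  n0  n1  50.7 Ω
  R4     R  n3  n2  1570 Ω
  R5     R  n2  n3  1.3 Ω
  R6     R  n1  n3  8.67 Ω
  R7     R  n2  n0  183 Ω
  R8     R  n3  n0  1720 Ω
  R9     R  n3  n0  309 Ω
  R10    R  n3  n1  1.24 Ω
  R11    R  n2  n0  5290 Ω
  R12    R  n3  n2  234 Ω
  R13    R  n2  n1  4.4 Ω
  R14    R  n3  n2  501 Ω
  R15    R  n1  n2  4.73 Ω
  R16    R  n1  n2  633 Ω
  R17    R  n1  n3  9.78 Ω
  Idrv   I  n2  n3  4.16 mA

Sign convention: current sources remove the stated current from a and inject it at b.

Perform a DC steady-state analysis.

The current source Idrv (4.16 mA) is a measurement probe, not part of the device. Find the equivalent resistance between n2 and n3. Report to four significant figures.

R_eq = 0.9164 Ω

Apply KCL at each of the 3 non-ground nodes and solve the resulting linear system.
Node n1: branches {R3, R6, R10, R13, R15, R16, R17} → V_1 = -0.0009136
Node n2: branches {R1, R4, R5, R7, R11, R12, R13, R14, R15, R16, Idrv} → V_2 = -0.003592
Node n3: branches {R1, R2, R4, R5, R6, R8, R9, R10, R12, R14, R17, Idrv} → V_3 = 0.0002204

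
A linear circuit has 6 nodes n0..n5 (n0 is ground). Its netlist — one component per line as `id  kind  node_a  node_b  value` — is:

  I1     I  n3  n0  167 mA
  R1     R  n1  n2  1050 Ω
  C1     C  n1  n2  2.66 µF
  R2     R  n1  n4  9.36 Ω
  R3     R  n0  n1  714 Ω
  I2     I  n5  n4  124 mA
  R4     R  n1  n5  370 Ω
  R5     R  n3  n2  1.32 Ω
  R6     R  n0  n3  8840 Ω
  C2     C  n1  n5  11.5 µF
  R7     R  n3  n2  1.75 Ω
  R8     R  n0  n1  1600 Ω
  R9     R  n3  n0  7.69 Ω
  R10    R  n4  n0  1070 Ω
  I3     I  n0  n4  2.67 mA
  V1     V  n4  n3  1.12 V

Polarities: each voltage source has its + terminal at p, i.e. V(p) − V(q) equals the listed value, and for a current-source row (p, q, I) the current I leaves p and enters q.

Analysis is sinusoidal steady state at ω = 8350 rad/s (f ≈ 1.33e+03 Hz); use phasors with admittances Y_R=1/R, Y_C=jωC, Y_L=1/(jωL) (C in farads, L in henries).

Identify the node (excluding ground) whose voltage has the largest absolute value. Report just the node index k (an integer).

5

Element admittances at ω=8350 rad/s:
  I1: injects 0.167 A into n0 (from n3)
  Y(R1) = 0.0009524+0.000j S between n1,n2
  Y(C1) = 0.000+0.02221j S between n1,n2
  Y(R2) = 0.1068+0.000j S between n1,n4
  Y(R3) = 0.001401+0.000j S between n0,n1
  I2: injects 0.124 A into n4 (from n5)
  Y(R4) = 0.002703+0.000j S between n1,n5
  Y(R5) = 0.7576+0.000j S between n3,n2
  Y(R6) = 0.0001131+0.000j S between n0,n3
  Y(C2) = 0.000+0.09602j S between n1,n5
  Y(R7) = 0.5714+0.000j S between n3,n2
  Y(R8) = 0.0006250+0.000j S between n0,n1
  Y(R9) = 0.1300+0.000j S between n3,n0
  Y(R10) = 0.0009346+0.000j S between n4,n0
  I3: injects 0.00267 A into n4 (from n0)
  V1: constraint V(n4)−V(n3) = 1.12
Assemble and solve the 6×6 MNA system:
  V(n1)=-1.258+0.003157j  V(n2)=-1.242-0.0003113j  V(n3)=-1.242-4.878e-05j  V(n4)=-0.1221-4.878e-05j  V(n5)=-1.294+1.293j
  i(V1)=0.005425+0.0003425j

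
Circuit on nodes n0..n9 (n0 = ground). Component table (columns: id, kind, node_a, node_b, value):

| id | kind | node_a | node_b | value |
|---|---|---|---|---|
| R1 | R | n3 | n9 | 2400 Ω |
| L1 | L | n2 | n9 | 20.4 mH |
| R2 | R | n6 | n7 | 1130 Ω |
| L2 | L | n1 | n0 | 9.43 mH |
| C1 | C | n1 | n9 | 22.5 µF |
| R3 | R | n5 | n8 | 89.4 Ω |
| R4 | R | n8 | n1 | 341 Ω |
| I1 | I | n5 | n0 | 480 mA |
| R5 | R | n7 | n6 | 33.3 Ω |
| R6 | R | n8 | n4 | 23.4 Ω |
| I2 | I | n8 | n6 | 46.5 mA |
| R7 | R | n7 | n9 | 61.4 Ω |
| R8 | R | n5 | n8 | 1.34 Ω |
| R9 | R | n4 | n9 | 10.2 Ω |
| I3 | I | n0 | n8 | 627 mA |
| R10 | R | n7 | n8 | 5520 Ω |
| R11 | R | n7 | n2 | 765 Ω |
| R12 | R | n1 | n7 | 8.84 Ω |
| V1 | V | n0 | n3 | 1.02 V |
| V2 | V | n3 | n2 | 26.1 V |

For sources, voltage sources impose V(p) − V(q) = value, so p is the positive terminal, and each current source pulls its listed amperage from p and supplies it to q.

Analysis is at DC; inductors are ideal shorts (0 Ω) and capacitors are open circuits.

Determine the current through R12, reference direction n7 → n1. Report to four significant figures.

-0.3755 A

MNA unknowns: 9 node voltages V₁..V_9 plus 4 source currents (L1, L2, V1, V2)
R1: Y=0.0004167 on G[3,9]
L1: row V2−V9=0, i_L1 at 2,9
R2: Y=0.0008850 on G[6,7]
L2: row V1−V0=0, i_L2 at 1,0
C1: Y=0.000 on G[1,9]
R3: Y=0.01119 on G[5,8]
R4: Y=0.002933 on G[8,1]
I1: z[5]−=0.48, z[0]+=0.48
R5: Y=0.03003 on G[7,6]
R6: Y=0.04274 on G[8,4]
I2: z[8]−=0.0465, z[6]+=0.0465
R7: Y=0.01629 on G[7,9]
R8: Y=0.7463 on G[5,8]
R9: Y=0.09804 on G[4,9]
I3: z[0]−=0.627, z[8]+=0.627
R10: Y=0.0001812 on G[7,8]
R11: Y=0.001307 on G[7,2]
R12: Y=0.1131 on G[1,7]
V1: row V0−V3=1.02, i_V1 at 0,3
V2: row V3−V2=26.1, i_V2 at 3,2
solve → V1=0.000, V2=-27.12, V3=-1.020, V4=-25.42, V5=-22.15, V6=-1.816, V7=-3.320, V8=-21.51, V9=-27.12
aux → i_L1=-0.5654, i_L2=-0.4386, i_V1=-0.5856, i_V2=-0.5965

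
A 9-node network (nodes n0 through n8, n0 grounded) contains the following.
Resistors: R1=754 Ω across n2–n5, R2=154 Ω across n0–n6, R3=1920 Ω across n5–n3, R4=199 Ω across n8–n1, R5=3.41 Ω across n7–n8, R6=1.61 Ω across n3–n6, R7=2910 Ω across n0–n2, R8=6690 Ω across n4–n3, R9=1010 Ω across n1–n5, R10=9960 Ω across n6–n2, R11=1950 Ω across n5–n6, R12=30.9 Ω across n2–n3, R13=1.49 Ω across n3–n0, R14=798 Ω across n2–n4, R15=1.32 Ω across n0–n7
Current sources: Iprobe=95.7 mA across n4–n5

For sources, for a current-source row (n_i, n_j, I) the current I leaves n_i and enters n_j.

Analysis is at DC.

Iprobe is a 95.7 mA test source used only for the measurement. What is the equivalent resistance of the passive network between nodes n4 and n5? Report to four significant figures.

Element admittances at DC:
  Y(R1) = 0.001326 S between n2,n5
  Y(R2) = 0.006494 S between n0,n6
  Y(R3) = 0.0005208 S between n5,n3
  Y(R4) = 0.005025 S between n8,n1
  Y(R5) = 0.2933 S between n7,n8
  Y(R6) = 0.6211 S between n3,n6
  Y(R7) = 0.0003436 S between n0,n2
  Y(R8) = 0.0001495 S between n4,n3
  Y(R9) = 0.0009901 S between n1,n5
  Y(R10) = 0.0001004 S between n6,n2
  Y(R11) = 0.0005128 S between n5,n6
  Y(R12) = 0.03236 S between n2,n3
  Y(R13) = 0.6711 S between n3,n0
  Y(R14) = 0.001253 S between n2,n4
  Y(R15) = 0.7576 S between n0,n7
  Iprobe: injects 0.0957 A into n5 (from n4)
Assemble and solve the 8×8 MNA system:
  V(n1)=4.947  V(n2)=-1.388  V(n3)=-0.03536  V(n4)=-69.47  V(n5)=29.47  V(n6)=-0.01113  V(n7)=0.03205  V(n8)=0.1149

R_eq = 1034. Ω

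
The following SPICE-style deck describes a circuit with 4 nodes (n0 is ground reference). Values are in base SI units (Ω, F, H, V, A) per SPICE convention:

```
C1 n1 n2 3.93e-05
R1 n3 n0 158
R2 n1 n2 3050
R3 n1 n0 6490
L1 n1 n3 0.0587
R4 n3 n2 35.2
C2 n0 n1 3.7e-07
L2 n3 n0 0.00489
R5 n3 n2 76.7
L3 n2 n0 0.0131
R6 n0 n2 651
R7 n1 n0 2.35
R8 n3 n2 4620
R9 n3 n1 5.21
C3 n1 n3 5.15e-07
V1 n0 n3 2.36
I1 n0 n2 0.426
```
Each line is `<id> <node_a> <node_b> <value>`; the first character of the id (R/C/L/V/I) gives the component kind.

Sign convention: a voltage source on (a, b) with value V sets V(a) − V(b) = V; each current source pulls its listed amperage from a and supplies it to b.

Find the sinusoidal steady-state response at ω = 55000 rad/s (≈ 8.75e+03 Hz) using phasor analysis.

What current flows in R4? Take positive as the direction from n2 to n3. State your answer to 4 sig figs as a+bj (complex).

0.06163-0.006578j A

Element admittances at ω=55000 rad/s:
  Y(C1) = 0.000+2.162j S between n1,n2
  Y(R1) = 0.006329+0.000j S between n3,n0
  Y(R2) = 0.0003279+0.000j S between n1,n2
  Y(R3) = 0.0001541+0.000j S between n1,n0
  Y(L1) = 0.000-0.0003097j S between n1,n3
  Y(R4) = 0.02841+0.000j S between n3,n2
  Y(C2) = 0.000+0.02035j S between n0,n1
  Y(L2) = 0.000-0.003718j S between n3,n0
  Y(R5) = 0.01304+0.000j S between n3,n2
  Y(L3) = 0.000-0.001388j S between n2,n0
  Y(R6) = 0.001536+0.000j S between n0,n2
  Y(R7) = 0.4255+0.000j S between n1,n0
  Y(R8) = 0.0002165+0.000j S between n3,n2
  Y(R9) = 0.1919+0.000j S between n3,n1
  Y(C3) = 0.000+0.02833j S between n1,n3
  V1: constraint V(n0)−V(n3) = 2.36
  I1: injects 0.426 A into n2 (from n0)
Assemble and solve the 4×4 MNA system:
  V(n1)=-0.1950-0.07601j  V(n2)=-0.1905-0.2316j  V(n3)=-2.360+0.000j
  i(V1)=-0.5230-0.02764j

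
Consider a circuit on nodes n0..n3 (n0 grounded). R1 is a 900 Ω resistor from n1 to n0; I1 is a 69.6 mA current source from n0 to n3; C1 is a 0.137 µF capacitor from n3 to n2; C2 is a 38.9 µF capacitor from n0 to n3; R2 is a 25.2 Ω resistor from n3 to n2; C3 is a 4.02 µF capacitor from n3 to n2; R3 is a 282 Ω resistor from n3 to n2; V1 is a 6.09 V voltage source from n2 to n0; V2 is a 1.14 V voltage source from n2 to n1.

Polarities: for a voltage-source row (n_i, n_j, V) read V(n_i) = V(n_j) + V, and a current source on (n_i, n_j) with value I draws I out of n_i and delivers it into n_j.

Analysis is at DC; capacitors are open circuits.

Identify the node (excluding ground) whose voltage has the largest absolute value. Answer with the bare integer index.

Apply KCL at each of the 3 non-ground nodes and solve the resulting linear system.
Node n1: branches {R1, V2} → V_1 = 4.950
Node n2: branches {C1, R2, C3, R3, V1, V2} → V_2 = 6.090
Node n3: branches {I1, C1, C2, R2, C3, R3} → V_3 = 7.700
Source currents: i(V1)=0.06410, i(V2)=0.005500

3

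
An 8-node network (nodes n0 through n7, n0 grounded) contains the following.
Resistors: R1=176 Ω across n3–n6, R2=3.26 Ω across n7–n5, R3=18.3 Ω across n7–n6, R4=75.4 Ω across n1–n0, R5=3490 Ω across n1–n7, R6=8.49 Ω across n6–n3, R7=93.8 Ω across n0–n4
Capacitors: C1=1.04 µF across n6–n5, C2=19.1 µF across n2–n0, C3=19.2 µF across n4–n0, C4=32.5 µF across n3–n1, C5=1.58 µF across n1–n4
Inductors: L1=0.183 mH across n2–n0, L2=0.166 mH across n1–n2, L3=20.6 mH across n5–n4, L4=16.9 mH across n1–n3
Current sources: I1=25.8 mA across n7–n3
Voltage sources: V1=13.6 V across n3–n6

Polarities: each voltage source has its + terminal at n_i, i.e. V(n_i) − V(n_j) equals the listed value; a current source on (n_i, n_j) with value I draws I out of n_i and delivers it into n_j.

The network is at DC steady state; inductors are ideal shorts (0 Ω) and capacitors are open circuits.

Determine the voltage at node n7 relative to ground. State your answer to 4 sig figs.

-11.79 V

Element admittances at DC:
  Y(R1) = 0.005682 S between n3,n6
  Y(C1) = 0.000 S between n6,n5
  L1: short n2↔n0 (DC inductor)
  L2: short n1↔n2 (DC inductor)
  Y(R2) = 0.3067 S between n7,n5
  Y(R3) = 0.05464 S between n7,n6
  Y(R4) = 0.01326 S between n1,n0
  Y(C2) = 0.000 S between n2,n0
  Y(R5) = 0.0002865 S between n1,n7
  L3: short n5↔n4 (DC inductor)
  I1: injects 0.0258 A into n3 (from n7)
  Y(R6) = 0.1178 S between n6,n3
  Y(C3) = 0.000 S between n4,n0
  L4: short n1↔n3 (DC inductor)
  Y(R7) = 0.01066 S between n0,n4
  Y(C4) = 0.000 S between n3,n1
  Y(C5) = 0.000 S between n1,n4
  V1: constraint V(n3)−V(n6) = 13.6
Assemble and solve the 12×12 MNA system:
  V(n1)=0.000  V(n2)=0.000  V(n3)=0.000  V(n4)=-11.39  V(n5)=-11.39  V(n6)=-13.60  V(n7)=-11.79
  i(L1)=0.1214  i(L2)=0.1214  i(L3)=-0.1214  i(L4)=-0.1248  i(V1)=-1.778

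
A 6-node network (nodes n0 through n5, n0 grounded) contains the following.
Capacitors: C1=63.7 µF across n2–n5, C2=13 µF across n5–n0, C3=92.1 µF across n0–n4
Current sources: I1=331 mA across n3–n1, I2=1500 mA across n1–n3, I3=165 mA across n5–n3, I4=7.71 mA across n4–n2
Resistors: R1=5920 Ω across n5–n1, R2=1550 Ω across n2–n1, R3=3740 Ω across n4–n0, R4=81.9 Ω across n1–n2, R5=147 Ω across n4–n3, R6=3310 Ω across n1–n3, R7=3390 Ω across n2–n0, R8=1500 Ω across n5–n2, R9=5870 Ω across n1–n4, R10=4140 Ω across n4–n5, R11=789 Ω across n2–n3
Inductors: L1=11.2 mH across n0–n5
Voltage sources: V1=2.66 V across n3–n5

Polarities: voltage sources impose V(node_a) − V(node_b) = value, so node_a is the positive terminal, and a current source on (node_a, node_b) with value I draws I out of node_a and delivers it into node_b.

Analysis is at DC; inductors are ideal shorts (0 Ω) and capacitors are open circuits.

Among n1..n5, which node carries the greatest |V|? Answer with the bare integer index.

Element admittances at DC:
  Y(C1) = 0.000 S between n2,n5
  I1: injects 0.331 A into n1 (from n3)
  Y(R1) = 0.0001689 S between n5,n1
  Y(R2) = 0.0006452 S between n2,n1
  Y(R3) = 0.0002674 S between n4,n0
  Y(R4) = 0.01221 S between n1,n2
  Y(R5) = 0.006803 S between n4,n3
  Y(R6) = 0.0003021 S between n1,n3
  Y(C2) = 0.000 S between n5,n0
  Y(C3) = 0.000 S between n0,n4
  I2: injects 1.5 A into n3 (from n1)
  I3: injects 0.165 A into n3 (from n5)
  Y(R7) = 0.0002950 S between n2,n0
  Y(R8) = 0.0006667 S between n5,n2
  Y(R9) = 0.0001704 S between n1,n4
  Y(R10) = 0.0002415 S between n4,n5
  Y(R11) = 0.001267 S between n2,n3
  L1: short n0↔n5 (DC inductor)
  I4: injects 0.00771 A into n2 (from n4)
  V1: constraint V(n3)−V(n5) = 2.66
Assemble and solve the 7×7 MNA system:
  V(n1)=-456.6  V(n2)=-388.4  V(n3)=2.660  V(n4)=-9.009  V(n5)=0.000
  i(L1)=-0.1170  i(V1)=0.6202

1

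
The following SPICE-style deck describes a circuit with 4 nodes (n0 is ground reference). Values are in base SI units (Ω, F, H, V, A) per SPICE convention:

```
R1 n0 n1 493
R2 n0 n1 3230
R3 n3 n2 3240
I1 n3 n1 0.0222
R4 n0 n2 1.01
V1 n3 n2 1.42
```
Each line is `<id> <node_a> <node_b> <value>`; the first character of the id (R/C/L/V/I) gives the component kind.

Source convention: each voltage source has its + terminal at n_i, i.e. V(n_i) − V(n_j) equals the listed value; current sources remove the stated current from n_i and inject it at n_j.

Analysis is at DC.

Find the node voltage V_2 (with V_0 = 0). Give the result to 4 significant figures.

Element admittances at DC:
  Y(R1) = 0.002028 S between n0,n1
  Y(R2) = 0.0003096 S between n0,n1
  Y(R3) = 0.0003086 S between n3,n2
  I1: injects 0.0222 A into n1 (from n3)
  Y(R4) = 0.9901 S between n0,n2
  V1: constraint V(n3)−V(n2) = 1.42
Assemble and solve the 4×4 MNA system:
  V(n1)=9.495  V(n2)=-0.02242  V(n3)=1.398
  i(V1)=-0.02264

-0.02242 V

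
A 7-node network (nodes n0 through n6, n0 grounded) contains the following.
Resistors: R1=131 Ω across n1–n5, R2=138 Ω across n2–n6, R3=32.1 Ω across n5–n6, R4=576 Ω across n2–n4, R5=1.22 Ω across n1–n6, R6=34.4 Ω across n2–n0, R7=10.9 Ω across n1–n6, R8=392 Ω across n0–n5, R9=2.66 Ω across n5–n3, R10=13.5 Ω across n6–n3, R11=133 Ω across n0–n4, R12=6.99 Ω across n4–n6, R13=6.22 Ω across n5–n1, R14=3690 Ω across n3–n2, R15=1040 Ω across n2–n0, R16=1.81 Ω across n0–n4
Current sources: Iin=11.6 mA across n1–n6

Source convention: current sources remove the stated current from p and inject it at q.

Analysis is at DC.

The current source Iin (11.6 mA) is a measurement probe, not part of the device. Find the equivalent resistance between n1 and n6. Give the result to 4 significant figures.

MNA unknowns: 6 node voltages V₁..V_6
R1: Y=0.007634 on G[1,5]
R2: Y=0.007246 on G[2,6]
R3: Y=0.03115 on G[5,6]
R4: Y=0.001736 on G[2,4]
R5: Y=0.8197 on G[1,6]
R6: Y=0.02907 on G[2,0]
R7: Y=0.09174 on G[1,6]
R8: Y=0.002551 on G[0,5]
R9: Y=0.3759 on G[5,3]
R10: Y=0.07407 on G[6,3]
R11: Y=0.007519 on G[0,4]
R12: Y=0.1431 on G[4,6]
R13: Y=0.1608 on G[5,1]
R14: Y=0.0002710 on G[3,2]
R15: Y=0.0009615 on G[2,0]
R16: Y=0.5525 on G[0,4]
Iin: z[1]−=0.0116, z[6]+=0.0116
solve → V1=-0.01176, V2=-9.831e-06, V3=-0.006181, V4=3.440e-05, V5=-0.007436, V6=0.0001696

R_eq = 1.028 Ω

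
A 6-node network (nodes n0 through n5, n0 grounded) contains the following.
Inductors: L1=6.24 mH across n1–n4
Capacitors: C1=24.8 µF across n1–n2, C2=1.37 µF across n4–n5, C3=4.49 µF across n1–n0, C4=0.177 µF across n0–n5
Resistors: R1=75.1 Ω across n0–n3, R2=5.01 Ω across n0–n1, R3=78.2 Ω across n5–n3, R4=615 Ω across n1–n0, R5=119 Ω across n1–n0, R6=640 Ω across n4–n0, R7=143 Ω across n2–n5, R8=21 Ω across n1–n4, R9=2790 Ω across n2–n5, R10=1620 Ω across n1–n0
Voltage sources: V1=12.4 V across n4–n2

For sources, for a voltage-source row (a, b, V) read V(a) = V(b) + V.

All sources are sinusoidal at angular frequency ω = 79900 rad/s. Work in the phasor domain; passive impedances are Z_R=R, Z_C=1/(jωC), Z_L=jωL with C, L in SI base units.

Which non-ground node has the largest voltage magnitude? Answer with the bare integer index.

4

Apply KCL at each of the 5 non-ground nodes and solve the resulting linear system.
Node n1: branches {L1, C1, R2, R4, R5, C3, R8, R10} → V_1 = -0.4063-0.05374j
Node n2: branches {C1, R7, R9, V1} → V_2 = -0.4810+0.2762j
Node n3: branches {R1, R3} → V_3 = 5.100+0.7063j
Node n4: branches {L1, C2, R6, R8, V1} → V_4 = 11.92+0.2762j
Node n5: branches {R3, C2, R7, C4, R9} → V_5 = 10.41+1.442j
Source currents: i(V1)=-0.7338-0.1566j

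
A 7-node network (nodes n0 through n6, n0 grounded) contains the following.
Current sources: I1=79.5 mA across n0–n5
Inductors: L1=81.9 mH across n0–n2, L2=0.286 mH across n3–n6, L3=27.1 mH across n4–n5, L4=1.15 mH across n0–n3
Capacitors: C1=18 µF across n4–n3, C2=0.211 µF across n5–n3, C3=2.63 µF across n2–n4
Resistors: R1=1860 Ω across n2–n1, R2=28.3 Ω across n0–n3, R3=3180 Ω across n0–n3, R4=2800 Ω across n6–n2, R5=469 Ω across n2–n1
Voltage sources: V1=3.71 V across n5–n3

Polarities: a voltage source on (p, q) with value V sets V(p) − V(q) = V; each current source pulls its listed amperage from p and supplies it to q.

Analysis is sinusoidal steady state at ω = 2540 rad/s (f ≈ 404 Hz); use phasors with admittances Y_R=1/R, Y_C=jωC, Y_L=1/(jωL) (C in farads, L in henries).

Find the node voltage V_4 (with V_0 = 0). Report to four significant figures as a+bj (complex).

MNA unknowns: 6 node voltages V₁..V_6 plus 1 source current (V1)
I1: z[0]−=0.0795, z[5]+=0.0795
L1: Y=0.000-0.004807j on G[0,2]
C1: Y=0.000+0.04572j on G[4,3]
C2: Y=0.000+0.0005359j on G[5,3]
L2: Y=0.000-1.377j on G[3,6]
C3: Y=0.000+0.006680j on G[2,4]
R1: Y=0.0005376+0.000j on G[2,1]
R2: Y=0.03534+0.000j on G[0,3]
L3: Y=0.000-0.01453j on G[4,5]
R3: Y=0.0003145+0.000j on G[0,3]
L4: Y=0.000-0.3423j on G[0,3]
R4: Y=0.0003571+0.000j on G[6,2]
R5: Y=0.002132+0.000j on G[2,1]
V1: row V5−V3=3.71, i_V1 at 5,3
solve → V1=-10.44-3.382j, V2=-10.44-3.382j, V3=0.1738+0.2616j, V4=-3.121-0.3811j, V5=3.884+0.2616j, V6=0.1747+0.2589j
aux → i_V1=0.07016+0.09977j

-3.121-0.3811j V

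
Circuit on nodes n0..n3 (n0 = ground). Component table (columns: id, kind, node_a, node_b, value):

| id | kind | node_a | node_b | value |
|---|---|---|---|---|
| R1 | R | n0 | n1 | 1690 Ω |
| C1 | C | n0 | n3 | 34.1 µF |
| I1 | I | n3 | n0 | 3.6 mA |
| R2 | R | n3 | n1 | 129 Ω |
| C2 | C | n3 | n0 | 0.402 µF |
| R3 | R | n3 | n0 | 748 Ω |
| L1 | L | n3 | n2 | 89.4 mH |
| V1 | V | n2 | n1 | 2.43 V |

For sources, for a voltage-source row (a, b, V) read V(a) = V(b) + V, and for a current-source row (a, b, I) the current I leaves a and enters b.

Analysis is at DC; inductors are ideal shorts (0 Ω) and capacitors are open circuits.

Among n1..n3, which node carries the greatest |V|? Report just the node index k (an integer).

1

MNA unknowns: 3 node voltages V₁..V_3 plus 2 source currents (L1, V1)
R1: Y=0.0005917 on G[0,1]
C1: Y=0.000 on G[0,3]
I1: z[3]−=0.0036, z[0]+=0.0036
R2: Y=0.007752 on G[3,1]
C2: Y=0.000 on G[3,0]
R3: Y=0.001337 on G[3,0]
L1: row V3−V2=0, i_L1 at 3,2
V1: row V2−V1=2.43, i_V1 at 2,1
solve → V1=-3.551, V2=-1.121, V3=-1.121
aux → i_L1=-0.02094, i_V1=-0.02094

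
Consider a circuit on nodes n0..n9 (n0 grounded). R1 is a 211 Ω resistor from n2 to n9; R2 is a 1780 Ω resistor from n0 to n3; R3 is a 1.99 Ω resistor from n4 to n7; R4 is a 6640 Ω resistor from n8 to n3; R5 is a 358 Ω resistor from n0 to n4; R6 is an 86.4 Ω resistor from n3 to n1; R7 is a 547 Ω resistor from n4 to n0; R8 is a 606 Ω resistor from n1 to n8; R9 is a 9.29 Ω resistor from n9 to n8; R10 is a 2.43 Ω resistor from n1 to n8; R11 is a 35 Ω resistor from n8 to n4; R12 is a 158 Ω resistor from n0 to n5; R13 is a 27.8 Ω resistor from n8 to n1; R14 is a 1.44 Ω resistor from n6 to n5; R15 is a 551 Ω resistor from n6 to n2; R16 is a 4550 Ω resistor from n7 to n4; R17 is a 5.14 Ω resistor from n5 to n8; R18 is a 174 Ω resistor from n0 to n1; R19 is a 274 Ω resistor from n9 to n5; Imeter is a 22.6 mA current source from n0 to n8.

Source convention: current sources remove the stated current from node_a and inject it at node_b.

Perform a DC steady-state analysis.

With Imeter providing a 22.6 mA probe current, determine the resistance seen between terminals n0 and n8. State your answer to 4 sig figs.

MNA unknowns: 9 node voltages V₁..V_9
R1: Y=0.004739 on G[2,9]
R2: Y=0.0005618 on G[0,3]
R3: Y=0.5025 on G[4,7]
R4: Y=0.0001506 on G[8,3]
R5: Y=0.002793 on G[0,4]
R6: Y=0.01157 on G[3,1]
R7: Y=0.001828 on G[4,0]
R8: Y=0.001650 on G[1,8]
R9: Y=0.1076 on G[9,8]
R10: Y=0.4115 on G[1,8]
R11: Y=0.02857 on G[8,4]
R12: Y=0.006329 on G[0,5]
R13: Y=0.03597 on G[8,1]
R14: Y=0.6944 on G[6,5]
R15: Y=0.001815 on G[6,2]
R16: Y=0.0002198 on G[7,4]
R17: Y=0.1946 on G[5,8]
R18: Y=0.005747 on G[0,1]
R19: Y=0.003650 on G[9,5]
Imeter: z[0]−=0.0226, z[8]+=0.0226
solve → V1=1.367, V2=1.373, V3=1.304, V4=1.193, V5=1.343, V6=1.343, V7=1.193, V8=1.386, V9=1.384

R_eq = 61.32 Ω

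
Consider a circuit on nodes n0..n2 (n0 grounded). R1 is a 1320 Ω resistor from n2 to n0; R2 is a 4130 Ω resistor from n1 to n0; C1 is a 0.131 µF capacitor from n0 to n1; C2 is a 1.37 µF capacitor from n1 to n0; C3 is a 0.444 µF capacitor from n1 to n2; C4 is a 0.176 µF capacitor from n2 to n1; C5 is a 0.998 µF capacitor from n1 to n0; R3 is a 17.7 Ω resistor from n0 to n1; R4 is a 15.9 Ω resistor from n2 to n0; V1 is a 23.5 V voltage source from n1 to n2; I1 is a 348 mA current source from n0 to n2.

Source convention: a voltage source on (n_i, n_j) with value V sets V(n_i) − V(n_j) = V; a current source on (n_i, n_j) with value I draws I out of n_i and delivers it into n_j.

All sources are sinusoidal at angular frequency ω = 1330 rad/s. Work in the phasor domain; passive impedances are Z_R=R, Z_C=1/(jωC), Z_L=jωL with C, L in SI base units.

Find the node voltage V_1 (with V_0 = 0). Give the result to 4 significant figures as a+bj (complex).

15.30-0.4225j V

Apply KCL at each of the 2 non-ground nodes and solve the resulting linear system.
Node n1: branches {R2, C1, C2, C3, C4, C5, R3, V1} → V_1 = 15.30-0.4225j
Node n2: branches {R1, C3, C4, R4, V1, I1} → V_2 = -8.197-0.4225j
Source currents: i(V1)=-0.8697-0.04627j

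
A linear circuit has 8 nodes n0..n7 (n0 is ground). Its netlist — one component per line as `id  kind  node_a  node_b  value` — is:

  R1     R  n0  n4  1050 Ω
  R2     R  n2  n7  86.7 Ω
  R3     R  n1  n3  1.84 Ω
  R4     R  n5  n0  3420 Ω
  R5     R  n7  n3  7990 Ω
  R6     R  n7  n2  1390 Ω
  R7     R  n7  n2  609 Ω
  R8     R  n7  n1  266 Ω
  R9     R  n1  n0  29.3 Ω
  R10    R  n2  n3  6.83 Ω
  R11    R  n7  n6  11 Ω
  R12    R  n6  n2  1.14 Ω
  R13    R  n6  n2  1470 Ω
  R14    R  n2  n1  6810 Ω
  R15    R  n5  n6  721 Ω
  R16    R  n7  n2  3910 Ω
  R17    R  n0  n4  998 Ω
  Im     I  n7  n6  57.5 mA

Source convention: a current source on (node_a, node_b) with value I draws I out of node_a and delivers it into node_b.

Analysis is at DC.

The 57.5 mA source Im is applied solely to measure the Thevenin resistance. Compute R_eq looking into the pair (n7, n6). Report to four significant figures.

Element admittances at DC:
  Y(R1) = 0.0009524 S between n0,n4
  Y(R2) = 0.01153 S between n2,n7
  Y(R3) = 0.5435 S between n1,n3
  Y(R4) = 0.0002924 S between n5,n0
  Y(R5) = 0.0001252 S between n7,n3
  Y(R6) = 0.0007194 S between n7,n2
  Y(R7) = 0.001642 S between n7,n2
  Y(R8) = 0.003759 S between n7,n1
  Y(R9) = 0.03413 S between n1,n0
  Y(R10) = 0.1464 S between n2,n3
  Y(R11) = 0.09091 S between n7,n6
  Y(R12) = 0.8772 S between n6,n2
  Y(R13) = 0.0006803 S between n6,n2
  Y(R14) = 0.0001468 S between n2,n1
  Y(R15) = 0.001387 S between n5,n6
  Y(R16) = 0.0002558 S between n7,n2
  Y(R17) = 0.001002 S between n0,n4
  Im: injects 0.0575 A into n6 (from n7)
Assemble and solve the 7×7 MNA system:
  V(n1)=-0.0001921  V(n2)=0.01655  V(n3)=0.003269  V(n4)=0.000  V(n5)=0.02242  V(n6)=0.02714  V(n7)=-0.5030

R_eq = 9.220 Ω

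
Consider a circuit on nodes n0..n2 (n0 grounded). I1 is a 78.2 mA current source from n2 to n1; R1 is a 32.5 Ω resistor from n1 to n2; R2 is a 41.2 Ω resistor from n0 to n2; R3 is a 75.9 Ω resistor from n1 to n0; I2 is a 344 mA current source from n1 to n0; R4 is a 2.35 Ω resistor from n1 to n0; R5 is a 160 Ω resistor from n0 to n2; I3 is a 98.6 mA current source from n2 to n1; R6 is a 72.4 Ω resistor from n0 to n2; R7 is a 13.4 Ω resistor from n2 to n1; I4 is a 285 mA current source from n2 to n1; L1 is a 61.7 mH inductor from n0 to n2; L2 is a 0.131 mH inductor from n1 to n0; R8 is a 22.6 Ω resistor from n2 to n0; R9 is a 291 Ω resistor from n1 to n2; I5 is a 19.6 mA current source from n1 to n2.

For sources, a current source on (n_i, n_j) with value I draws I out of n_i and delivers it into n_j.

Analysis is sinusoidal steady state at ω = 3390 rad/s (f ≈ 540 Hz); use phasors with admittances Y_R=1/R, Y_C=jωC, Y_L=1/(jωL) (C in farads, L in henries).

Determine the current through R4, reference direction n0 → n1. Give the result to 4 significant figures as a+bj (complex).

Apply KCL at each of the 2 non-ground nodes and solve the resulting linear system.
Node n1: branches {I1, R1, R3, I2, R4, I3, R7, I4, L2, R9, I5} → V_1 = -0.01084-0.06220j
Node n2: branches {I1, R1, R2, R5, I3, R6, R7, I4, L1, R8, R9, I5} → V_2 = -2.244-0.08863j

0.004613+0.02647j A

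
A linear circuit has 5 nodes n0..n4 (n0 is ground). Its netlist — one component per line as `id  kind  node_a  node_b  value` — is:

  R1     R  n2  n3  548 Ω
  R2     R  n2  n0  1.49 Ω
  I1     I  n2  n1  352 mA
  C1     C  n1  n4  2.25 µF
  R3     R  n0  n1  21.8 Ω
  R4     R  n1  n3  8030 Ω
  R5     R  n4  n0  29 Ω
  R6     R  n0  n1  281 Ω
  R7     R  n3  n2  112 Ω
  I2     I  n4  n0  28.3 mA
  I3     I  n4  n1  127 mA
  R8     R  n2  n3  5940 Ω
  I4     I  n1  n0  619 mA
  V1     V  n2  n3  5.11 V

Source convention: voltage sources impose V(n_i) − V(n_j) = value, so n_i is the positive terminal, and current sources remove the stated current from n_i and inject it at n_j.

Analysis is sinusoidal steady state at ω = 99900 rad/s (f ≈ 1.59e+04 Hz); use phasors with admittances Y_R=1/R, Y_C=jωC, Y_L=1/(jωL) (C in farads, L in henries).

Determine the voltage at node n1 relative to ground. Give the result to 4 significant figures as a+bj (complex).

-3.517-0.06128j V

MNA unknowns: 4 node voltages V₁..V_4 plus 1 source current (V1)
R1: Y=0.001825+0.000j on G[2,3]
R2: Y=0.6711+0.000j on G[2,0]
I1: z[2]−=0.352, z[1]+=0.352
C1: Y=0.000+0.2248j on G[1,4]
R3: Y=0.04587+0.000j on G[0,1]
R4: Y=0.0001245+0.000j on G[1,3]
R5: Y=0.03448+0.000j on G[4,0]
R6: Y=0.003559+0.000j on G[0,1]
R7: Y=0.008929+0.000j on G[3,2]
I2: z[4]−=0.0283, z[0]+=0.0283
I3: z[4]−=0.127, z[1]+=0.127
R8: Y=0.0001684+0.000j on G[2,3]
I4: z[1]−=0.619, z[0]+=0.619
V1: row V2−V3=5.11, i_V1 at 2,3
solve → V1=-3.517-0.06128j, V2=-0.5241-1.137e-05j, V3=-5.634-1.137e-05j, V4=-3.530+0.08806j
aux → i_V1=-0.05607+7.630e-06j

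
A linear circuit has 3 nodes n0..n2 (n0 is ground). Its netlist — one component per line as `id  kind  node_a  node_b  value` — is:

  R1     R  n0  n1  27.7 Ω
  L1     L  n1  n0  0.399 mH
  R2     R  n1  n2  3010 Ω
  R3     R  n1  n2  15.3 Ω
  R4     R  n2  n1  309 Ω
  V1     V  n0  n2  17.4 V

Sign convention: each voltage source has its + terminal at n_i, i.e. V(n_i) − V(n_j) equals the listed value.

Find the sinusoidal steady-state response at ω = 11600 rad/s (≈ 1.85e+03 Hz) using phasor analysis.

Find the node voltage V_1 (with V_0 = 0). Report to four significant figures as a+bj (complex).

Apply KCL at each of the 2 non-ground nodes and solve the resulting linear system.
Node n1: branches {R1, L1, R2, R3, R4} → V_1 = -2.183-4.490j
Node n2: branches {R2, R3, R4, V1} → V_2 = -17.40+0.000j
Source currents: i(V1)=-1.049+0.3095j

-2.183-4.490j V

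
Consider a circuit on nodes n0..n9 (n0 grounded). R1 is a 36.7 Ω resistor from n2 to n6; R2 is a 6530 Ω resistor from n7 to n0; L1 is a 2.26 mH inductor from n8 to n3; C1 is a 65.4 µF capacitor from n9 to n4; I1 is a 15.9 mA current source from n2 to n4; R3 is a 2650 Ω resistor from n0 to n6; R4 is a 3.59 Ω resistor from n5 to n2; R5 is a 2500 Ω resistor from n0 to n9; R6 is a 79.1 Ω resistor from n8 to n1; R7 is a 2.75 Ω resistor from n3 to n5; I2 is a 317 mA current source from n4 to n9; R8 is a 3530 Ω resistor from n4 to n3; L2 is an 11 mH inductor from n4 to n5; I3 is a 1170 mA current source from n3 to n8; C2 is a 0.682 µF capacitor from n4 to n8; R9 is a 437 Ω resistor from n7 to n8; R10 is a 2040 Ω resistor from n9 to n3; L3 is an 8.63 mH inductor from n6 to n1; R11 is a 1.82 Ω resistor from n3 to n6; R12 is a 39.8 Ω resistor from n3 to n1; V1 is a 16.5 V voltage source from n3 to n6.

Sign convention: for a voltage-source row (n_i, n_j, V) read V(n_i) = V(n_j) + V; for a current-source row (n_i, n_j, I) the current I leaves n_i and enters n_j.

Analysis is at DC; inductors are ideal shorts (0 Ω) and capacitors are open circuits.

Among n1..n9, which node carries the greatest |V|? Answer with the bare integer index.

9

Apply KCL at each of the 9 non-ground nodes and solve the resulting linear system.
Node n1: branches {R6, L3, R12} → V_1 = -200.3
Node n2: branches {R1, I1, R4} → V_2 = -187.0
Node n3: branches {L1, R7, R8, I3, R10, R11, R12, V1} → V_3 = -183.8
Node n4: branches {C1, I1, I2, R8, L2, C2} → V_4 = -185.7
Node n5: branches {R4, R7, L2} → V_5 = -185.7
Node n6: branches {R1, R3, L3, R11, V1} → V_6 = -200.3
Node n7: branches {R2, R9} → V_7 = -172.3
Node n8: branches {L1, R6, I3, C2, R9} → V_8 = -183.8
Node n9: branches {C1, R5, I2, R10} → V_9 = 254.9
Source currents: i(L1)=0.9878, i(L2)=-0.3006, i(L3)=-0.6232, i(V1)=-10.13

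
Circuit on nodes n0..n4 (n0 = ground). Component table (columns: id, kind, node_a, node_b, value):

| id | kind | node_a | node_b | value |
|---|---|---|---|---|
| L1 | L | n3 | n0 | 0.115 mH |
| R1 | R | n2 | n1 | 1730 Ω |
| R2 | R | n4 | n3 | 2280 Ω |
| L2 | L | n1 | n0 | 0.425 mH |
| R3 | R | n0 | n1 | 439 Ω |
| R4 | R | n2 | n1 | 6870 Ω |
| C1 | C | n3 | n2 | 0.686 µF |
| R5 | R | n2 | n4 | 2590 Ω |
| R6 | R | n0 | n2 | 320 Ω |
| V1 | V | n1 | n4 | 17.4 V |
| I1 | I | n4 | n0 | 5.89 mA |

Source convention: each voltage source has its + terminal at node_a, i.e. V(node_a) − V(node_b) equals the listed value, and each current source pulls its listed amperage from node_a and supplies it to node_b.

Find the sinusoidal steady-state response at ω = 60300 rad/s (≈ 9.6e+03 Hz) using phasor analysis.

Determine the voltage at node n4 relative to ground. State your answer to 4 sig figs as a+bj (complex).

-17.38+0.2148j V

Apply KCL at each of the 4 non-ground nodes and solve the resulting linear system.
Node n1: branches {R1, L2, R3, R4, V1} → V_1 = 0.02040+0.2148j
Node n2: branches {R1, R4, C1, R5, R6} → V_2 = -0.001407+0.06247j
Node n3: branches {L1, R2, C1} → V_3 = -0.0007731-0.09925j
Node n4: branches {R2, R5, V1, I1} → V_4 = -17.38+0.2148j
Source currents: i(V1)=-0.008442+0.0001965j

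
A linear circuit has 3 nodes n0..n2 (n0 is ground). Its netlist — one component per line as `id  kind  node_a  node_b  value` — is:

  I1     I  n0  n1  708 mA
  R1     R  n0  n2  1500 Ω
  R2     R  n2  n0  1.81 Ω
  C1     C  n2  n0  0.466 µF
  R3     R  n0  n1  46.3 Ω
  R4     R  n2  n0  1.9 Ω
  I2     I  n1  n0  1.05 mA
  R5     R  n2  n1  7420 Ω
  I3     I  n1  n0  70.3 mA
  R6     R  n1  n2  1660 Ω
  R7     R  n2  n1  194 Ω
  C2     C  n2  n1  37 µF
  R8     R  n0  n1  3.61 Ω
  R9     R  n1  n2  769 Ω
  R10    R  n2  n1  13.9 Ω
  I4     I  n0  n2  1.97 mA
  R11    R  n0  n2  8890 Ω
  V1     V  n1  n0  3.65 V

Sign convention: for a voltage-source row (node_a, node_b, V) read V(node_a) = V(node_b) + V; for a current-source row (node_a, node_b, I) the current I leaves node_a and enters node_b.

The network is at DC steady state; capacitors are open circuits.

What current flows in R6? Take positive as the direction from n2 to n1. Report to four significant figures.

Apply KCL at each of the 2 non-ground nodes and solve the resulting linear system.
Node n1: branches {I1, R3, I2, R5, I3, R6, R7, C2, R8, R9, R10, V1} → V_1 = 3.650
Node n2: branches {R1, R2, C1, R4, R5, R6, R7, C2, R9, R10, I4, R11} → V_2 = 0.2510
Source currents: i(V1)=-0.7222

-0.002048 A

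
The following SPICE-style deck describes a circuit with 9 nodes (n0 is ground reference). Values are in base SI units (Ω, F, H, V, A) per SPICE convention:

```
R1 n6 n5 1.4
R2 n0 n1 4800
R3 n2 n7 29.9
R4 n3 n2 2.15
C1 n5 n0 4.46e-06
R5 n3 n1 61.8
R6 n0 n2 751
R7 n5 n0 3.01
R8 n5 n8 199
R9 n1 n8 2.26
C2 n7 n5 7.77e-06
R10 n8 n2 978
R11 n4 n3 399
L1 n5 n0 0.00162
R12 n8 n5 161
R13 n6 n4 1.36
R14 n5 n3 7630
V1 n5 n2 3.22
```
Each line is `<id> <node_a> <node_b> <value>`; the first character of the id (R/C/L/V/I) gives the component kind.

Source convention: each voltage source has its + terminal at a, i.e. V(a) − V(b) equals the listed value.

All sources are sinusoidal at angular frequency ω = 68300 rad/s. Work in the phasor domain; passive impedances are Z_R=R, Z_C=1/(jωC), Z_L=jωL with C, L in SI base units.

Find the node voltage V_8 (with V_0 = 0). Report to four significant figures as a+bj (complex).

Apply KCL at each of the 8 non-ground nodes and solve the resulting linear system.
Node n1: branches {R2, R5, R9} → V_1 = -1.910-0.006918j
Node n2: branches {R3, R4, R6, R10, V1} → V_2 = -3.212-0.006970j
Node n3: branches {R4, R5, R11, R14} → V_3 = -3.151-0.006969j
Node n4: branches {R11, R13} → V_4 = -0.01383-0.006970j
Node n5: branches {R1, C1, R7, R8, C2, L1, R12, R14, V1} → V_5 = 0.007871-0.006970j
Node n6: branches {R1, R13} → V_6 = -0.003137-0.006970j
Node n7: branches {R3, C2} → V_7 = -0.004867+0.1952j
Node n8: branches {R8, R9, R10, R12} → V_8 = -1.866-0.006919j
Source currents: i(V1)=-0.1413-0.006770j

-1.866-0.006919j V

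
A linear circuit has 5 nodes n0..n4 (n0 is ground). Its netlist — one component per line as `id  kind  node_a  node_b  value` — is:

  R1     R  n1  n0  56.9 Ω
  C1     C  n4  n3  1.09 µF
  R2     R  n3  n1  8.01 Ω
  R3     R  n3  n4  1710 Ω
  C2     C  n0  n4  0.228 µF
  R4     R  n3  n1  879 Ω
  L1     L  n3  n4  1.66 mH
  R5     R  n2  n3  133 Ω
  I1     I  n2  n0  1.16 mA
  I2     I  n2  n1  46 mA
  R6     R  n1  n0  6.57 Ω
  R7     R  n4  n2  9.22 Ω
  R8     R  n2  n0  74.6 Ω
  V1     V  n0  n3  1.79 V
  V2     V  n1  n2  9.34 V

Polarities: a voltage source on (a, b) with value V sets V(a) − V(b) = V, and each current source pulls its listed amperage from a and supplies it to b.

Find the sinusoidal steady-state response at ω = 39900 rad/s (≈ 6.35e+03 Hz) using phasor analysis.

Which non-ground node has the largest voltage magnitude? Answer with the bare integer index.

2

MNA unknowns: 4 node voltages V₁..V_4 plus 2 source currents (V1, V2)
R1: Y=0.01757+0.000j on G[1,0]
C1: Y=0.000+0.04349j on G[4,3]
R2: Y=0.1248+0.000j on G[3,1]
R3: Y=0.0005848+0.000j on G[3,4]
C2: Y=0.000+0.009097j on G[0,4]
R4: Y=0.001138+0.000j on G[3,1]
L1: Y=0.000-0.01510j on G[3,4]
R5: Y=0.007519+0.000j on G[2,3]
I1: z[2]−=0.00116, z[0]+=0.00116
I2: z[2]−=0.046, z[1]+=0.046
R6: Y=0.1522+0.000j on G[1,0]
R7: Y=0.1085+0.000j on G[4,2]
R8: Y=0.01340+0.000j on G[2,0]
V1: row V0−V3=1.79, i_V1 at 0,3
V2: row V1−V2=9.34, i_V2 at 1,2
solve → V1=0.2334+0.7824j, V2=-9.107+0.7824j, V3=-1.790+0.000j, V4=-8.013+3.067j
aux → i_V1=-0.1092+0.07044j, i_V2=-0.2485-0.2314j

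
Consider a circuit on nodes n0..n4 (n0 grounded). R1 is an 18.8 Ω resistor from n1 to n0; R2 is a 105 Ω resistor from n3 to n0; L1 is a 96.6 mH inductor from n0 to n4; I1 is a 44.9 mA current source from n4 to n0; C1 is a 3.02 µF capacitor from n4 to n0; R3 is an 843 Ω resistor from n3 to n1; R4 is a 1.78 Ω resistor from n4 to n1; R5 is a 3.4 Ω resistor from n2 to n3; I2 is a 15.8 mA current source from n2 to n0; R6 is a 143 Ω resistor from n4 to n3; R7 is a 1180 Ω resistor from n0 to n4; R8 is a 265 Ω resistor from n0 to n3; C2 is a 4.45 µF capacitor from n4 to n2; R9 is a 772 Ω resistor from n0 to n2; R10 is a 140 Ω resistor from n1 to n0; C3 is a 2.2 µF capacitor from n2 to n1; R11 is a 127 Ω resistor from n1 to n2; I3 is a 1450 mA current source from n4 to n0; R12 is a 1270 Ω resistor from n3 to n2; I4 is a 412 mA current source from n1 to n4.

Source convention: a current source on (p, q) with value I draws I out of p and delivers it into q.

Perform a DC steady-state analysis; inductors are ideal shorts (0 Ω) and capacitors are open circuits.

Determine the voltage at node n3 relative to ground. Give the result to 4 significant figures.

-0.6973 V

Apply KCL at each of the 4 non-ground nodes and solve the resulting linear system.
Node n1: branches {R1, R3, R4, R10, C3, R11, I4} → V_1 = -0.6633
Node n2: branches {R5, I2, C2, R9, C3, R11, R12} → V_2 = -0.7454
Node n3: branches {R2, R3, R5, R6, R8, R12} → V_3 = -0.6973
Node n4: branches {L1, I1, C1, R4, R6, R7, C2, I3, I4} → V_4 = 0.000
Source currents: i(L1)=1.460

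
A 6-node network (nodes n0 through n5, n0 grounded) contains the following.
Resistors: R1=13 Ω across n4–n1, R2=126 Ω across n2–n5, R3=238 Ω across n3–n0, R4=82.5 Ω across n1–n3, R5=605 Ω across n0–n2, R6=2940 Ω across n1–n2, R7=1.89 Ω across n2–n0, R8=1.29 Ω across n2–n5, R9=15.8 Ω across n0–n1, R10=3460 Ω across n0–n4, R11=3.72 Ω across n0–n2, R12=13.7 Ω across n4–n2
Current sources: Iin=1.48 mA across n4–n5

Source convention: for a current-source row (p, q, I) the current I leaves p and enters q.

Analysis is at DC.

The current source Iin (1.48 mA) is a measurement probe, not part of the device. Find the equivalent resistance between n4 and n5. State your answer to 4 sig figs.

R_eq = 10.58 Ω

Element admittances at DC:
  Y(R1) = 0.07692 S between n4,n1
  Y(R2) = 0.007937 S between n2,n5
  Y(R3) = 0.004202 S between n3,n0
  Y(R4) = 0.01212 S between n1,n3
  Y(R5) = 0.001653 S between n0,n2
  Y(R6) = 0.0003401 S between n1,n2
  Y(R7) = 0.5291 S between n2,n0
  Y(R8) = 0.7752 S between n2,n5
  Y(R9) = 0.06329 S between n0,n1
  Y(R10) = 0.0002890 S between n0,n4
  Y(R11) = 0.2688 S between n0,n2
  Y(R12) = 0.07299 S between n4,n2
  Iin: injects 0.00148 A into n5 (from n4)
Assemble and solve the 5×5 MNA system:
  V(n1)=-0.007055  V(n2)=0.0005907  V(n3)=-0.005239  V(n4)=-0.01318  V(n5)=0.002481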